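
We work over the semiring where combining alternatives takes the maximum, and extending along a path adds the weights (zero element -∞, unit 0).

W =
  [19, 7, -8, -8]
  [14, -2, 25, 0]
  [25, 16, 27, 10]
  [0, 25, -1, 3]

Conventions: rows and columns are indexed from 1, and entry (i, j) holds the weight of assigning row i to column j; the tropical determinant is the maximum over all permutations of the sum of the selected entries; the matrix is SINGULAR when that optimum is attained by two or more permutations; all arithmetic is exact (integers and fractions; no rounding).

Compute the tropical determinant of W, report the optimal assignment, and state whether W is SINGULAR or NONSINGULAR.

σ = (1, 2, 3, 4): 19 + (-2) + 27 + 3 = 47
σ = (1, 2, 4, 3): 19 + (-2) + 10 + (-1) = 26
σ = (1, 3, 2, 4): 19 + 25 + 16 + 3 = 63
σ = (1, 3, 4, 2): 19 + 25 + 10 + 25 = 79
σ = (1, 4, 2, 3): 19 + 0 + 16 + (-1) = 34
σ = (1, 4, 3, 2): 19 + 0 + 27 + 25 = 71
σ = (2, 1, 3, 4): 7 + 14 + 27 + 3 = 51
σ = (2, 1, 4, 3): 7 + 14 + 10 + (-1) = 30
σ = (2, 3, 1, 4): 7 + 25 + 25 + 3 = 60
σ = (2, 3, 4, 1): 7 + 25 + 10 + 0 = 42
σ = (2, 4, 1, 3): 7 + 0 + 25 + (-1) = 31
σ = (2, 4, 3, 1): 7 + 0 + 27 + 0 = 34
σ = (3, 1, 2, 4): (-8) + 14 + 16 + 3 = 25
σ = (3, 1, 4, 2): (-8) + 14 + 10 + 25 = 41
σ = (3, 2, 1, 4): (-8) + (-2) + 25 + 3 = 18
σ = (3, 2, 4, 1): (-8) + (-2) + 10 + 0 = 0
σ = (3, 4, 1, 2): (-8) + 0 + 25 + 25 = 42
σ = (3, 4, 2, 1): (-8) + 0 + 16 + 0 = 8
σ = (4, 1, 2, 3): (-8) + 14 + 16 + (-1) = 21
σ = (4, 1, 3, 2): (-8) + 14 + 27 + 25 = 58
σ = (4, 2, 1, 3): (-8) + (-2) + 25 + (-1) = 14
σ = (4, 2, 3, 1): (-8) + (-2) + 27 + 0 = 17
σ = (4, 3, 1, 2): (-8) + 25 + 25 + 25 = 67
σ = (4, 3, 2, 1): (-8) + 25 + 16 + 0 = 33
Optimal value attained by: σ = (1, 3, 4, 2).
Answer: det⊕(W) = 79; verdict: NONSINGULAR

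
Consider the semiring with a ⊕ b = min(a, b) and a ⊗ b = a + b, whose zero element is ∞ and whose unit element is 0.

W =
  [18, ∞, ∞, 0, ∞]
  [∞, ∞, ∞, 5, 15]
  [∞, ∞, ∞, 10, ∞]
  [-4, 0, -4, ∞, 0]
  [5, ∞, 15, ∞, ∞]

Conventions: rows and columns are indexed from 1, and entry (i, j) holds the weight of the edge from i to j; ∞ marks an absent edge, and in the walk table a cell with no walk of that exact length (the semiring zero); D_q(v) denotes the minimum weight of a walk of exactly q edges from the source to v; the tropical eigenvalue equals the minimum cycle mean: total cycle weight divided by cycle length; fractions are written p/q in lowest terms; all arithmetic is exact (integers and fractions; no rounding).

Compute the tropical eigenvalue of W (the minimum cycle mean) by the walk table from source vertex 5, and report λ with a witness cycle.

q=0: [∞, ∞, ∞, ∞, 0]
q=1: [5, ∞, 15, ∞, ∞]
q=2: [23, ∞, ∞, 5, ∞]
q=3: [1, 5, 1, 23, 5]
q=4: [10, 23, 19, 1, 20]
q=5: [-3, 1, -3, 10, 1]
Optimal cycle mean attained by: cycle 1->4->1, total 0 + (-4), length 2.
Answer: λ = -2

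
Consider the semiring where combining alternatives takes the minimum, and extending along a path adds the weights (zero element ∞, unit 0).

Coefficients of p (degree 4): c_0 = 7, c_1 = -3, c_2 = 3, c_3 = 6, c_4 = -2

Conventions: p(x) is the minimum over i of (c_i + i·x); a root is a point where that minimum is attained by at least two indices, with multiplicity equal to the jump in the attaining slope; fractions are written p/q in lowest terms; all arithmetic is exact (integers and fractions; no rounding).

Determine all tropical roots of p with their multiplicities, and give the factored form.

hull edge (i=0, c=7) to (i=1, c=-3): slope -10, span 1
hull edge (i=1, c=-3) to (i=4, c=-2): slope 1/3, span 3
Factored form: p(x) = -2 ⊗ (x ⊕ (-1/3)) ⊗ (x ⊕ (-1/3)) ⊗ (x ⊕ (-1/3)) ⊗ (x ⊕ 10)
Answer: roots = -1/3 (mult 3), 10 (mult 1)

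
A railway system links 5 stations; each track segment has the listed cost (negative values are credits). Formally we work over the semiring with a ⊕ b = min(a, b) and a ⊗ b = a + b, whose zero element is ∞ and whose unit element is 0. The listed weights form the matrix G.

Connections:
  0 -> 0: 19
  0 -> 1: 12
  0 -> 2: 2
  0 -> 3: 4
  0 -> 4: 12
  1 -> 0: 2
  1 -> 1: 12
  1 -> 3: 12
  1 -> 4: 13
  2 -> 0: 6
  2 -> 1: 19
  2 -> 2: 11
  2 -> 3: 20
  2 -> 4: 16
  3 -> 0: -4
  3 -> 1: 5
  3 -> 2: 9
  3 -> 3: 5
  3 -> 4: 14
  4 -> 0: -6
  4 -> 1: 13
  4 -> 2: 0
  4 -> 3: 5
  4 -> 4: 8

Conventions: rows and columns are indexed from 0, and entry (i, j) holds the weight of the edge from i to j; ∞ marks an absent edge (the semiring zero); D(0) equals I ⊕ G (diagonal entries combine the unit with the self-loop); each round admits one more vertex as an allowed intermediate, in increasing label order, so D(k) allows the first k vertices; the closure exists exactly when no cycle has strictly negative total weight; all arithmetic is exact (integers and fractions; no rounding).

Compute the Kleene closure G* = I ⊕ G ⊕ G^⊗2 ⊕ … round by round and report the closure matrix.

D(0):
  [0, 12, 2, 4, 12]
  [2, 0, ∞, 12, 13]
  [6, 19, 0, 20, 16]
  [-4, 5, 9, 0, 14]
  [-6, 13, 0, 5, 0]
D(1):
  [0, 12, 2, 4, 12]
  [2, 0, 4, 6, 13]
  [6, 18, 0, 10, 16]
  [-4, 5, -2, 0, 8]
  [-6, 6, -4, -2, 0]
D(2):
  [0, 12, 2, 4, 12]
  [2, 0, 4, 6, 13]
  [6, 18, 0, 10, 16]
  [-4, 5, -2, 0, 8]
  [-6, 6, -4, -2, 0]
D(3):
  [0, 12, 2, 4, 12]
  [2, 0, 4, 6, 13]
  [6, 18, 0, 10, 16]
  [-4, 5, -2, 0, 8]
  [-6, 6, -4, -2, 0]
D(4):
  [0, 9, 2, 4, 12]
  [2, 0, 4, 6, 13]
  [6, 15, 0, 10, 16]
  [-4, 5, -2, 0, 8]
  [-6, 3, -4, -2, 0]
D(5):
  [0, 9, 2, 4, 12]
  [2, 0, 4, 6, 13]
  [6, 15, 0, 10, 16]
  [-4, 5, -2, 0, 8]
  [-6, 3, -4, -2, 0]
Answer: G* = [[0, 9, 2, 4, 12], [2, 0, 4, 6, 13], [6, 15, 0, 10, 16], [-4, 5, -2, 0, 8], [-6, 3, -4, -2, 0]]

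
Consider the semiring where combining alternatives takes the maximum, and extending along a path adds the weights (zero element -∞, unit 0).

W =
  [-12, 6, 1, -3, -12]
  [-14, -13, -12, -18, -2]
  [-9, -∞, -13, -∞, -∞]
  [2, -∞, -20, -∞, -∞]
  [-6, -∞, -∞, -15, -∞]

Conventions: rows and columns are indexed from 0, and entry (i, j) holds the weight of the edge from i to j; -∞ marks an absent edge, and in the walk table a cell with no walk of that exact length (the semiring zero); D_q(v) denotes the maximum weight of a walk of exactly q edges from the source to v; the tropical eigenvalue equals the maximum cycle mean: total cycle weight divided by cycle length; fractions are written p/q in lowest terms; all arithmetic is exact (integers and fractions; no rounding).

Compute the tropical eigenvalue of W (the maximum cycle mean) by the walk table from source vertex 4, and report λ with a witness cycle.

q=0: [-∞, -∞, -∞, -∞, 0]
q=1: [-6, -∞, -∞, -15, -∞]
q=2: [-13, 0, -5, -9, -18]
q=3: [-7, -7, -12, -16, -2]
q=4: [-8, -1, -6, -10, -9]
q=5: [-8, -2, -7, -11, -3]
Optimal cycle mean attained by: cycle 0->3->0, total (-3) + 2, length 2.
Answer: λ = -1/2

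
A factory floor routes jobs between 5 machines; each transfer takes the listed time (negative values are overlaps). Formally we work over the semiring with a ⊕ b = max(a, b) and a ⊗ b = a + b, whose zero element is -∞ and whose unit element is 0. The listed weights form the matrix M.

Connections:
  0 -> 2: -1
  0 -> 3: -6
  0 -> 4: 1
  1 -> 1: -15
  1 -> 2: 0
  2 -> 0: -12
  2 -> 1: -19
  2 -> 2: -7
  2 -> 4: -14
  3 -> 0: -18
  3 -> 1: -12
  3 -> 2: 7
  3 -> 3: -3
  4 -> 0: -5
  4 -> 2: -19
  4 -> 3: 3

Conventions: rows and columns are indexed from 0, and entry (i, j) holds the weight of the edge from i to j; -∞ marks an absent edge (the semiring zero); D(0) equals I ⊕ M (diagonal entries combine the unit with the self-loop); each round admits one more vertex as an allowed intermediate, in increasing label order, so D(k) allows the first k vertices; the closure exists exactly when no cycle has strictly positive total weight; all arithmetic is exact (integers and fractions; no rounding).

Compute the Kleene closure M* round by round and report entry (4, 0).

D(0):
  [0, -∞, -1, -6, 1]
  [-∞, 0, 0, -∞, -∞]
  [-12, -19, 0, -∞, -14]
  [-18, -12, 7, 0, -∞]
  [-5, -∞, -19, 3, 0]
D(1):
  [0, -∞, -1, -6, 1]
  [-∞, 0, 0, -∞, -∞]
  [-12, -19, 0, -18, -11]
  [-18, -12, 7, 0, -17]
  [-5, -∞, -6, 3, 0]
D(2):
  [0, -∞, -1, -6, 1]
  [-∞, 0, 0, -∞, -∞]
  [-12, -19, 0, -18, -11]
  [-18, -12, 7, 0, -17]
  [-5, -∞, -6, 3, 0]
D(3):
  [0, -20, -1, -6, 1]
  [-12, 0, 0, -18, -11]
  [-12, -19, 0, -18, -11]
  [-5, -12, 7, 0, -4]
  [-5, -25, -6, 3, 0]
D(4):
  [0, -18, 1, -6, 1]
  [-12, 0, 0, -18, -11]
  [-12, -19, 0, -18, -11]
  [-5, -12, 7, 0, -4]
  [-2, -9, 10, 3, 0]
D(5):
  [0, -8, 11, 4, 1]
  [-12, 0, 0, -8, -11]
  [-12, -19, 0, -8, -11]
  [-5, -12, 7, 0, -4]
  [-2, -9, 10, 3, 0]
Answer: M*[4][0] = -2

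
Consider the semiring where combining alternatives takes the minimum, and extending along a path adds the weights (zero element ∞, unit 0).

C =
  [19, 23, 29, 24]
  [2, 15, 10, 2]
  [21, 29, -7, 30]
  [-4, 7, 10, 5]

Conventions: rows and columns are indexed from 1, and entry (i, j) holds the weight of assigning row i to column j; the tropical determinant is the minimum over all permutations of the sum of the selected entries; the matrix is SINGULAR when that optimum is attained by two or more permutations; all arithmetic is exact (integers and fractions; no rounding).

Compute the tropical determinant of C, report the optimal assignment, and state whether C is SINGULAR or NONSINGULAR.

σ = (1, 2, 3, 4): 19 + 15 + (-7) + 5 = 32
σ = (1, 2, 4, 3): 19 + 15 + 30 + 10 = 74
σ = (1, 3, 2, 4): 19 + 10 + 29 + 5 = 63
σ = (1, 3, 4, 2): 19 + 10 + 30 + 7 = 66
σ = (1, 4, 2, 3): 19 + 2 + 29 + 10 = 60
σ = (1, 4, 3, 2): 19 + 2 + (-7) + 7 = 21
σ = (2, 1, 3, 4): 23 + 2 + (-7) + 5 = 23
σ = (2, 1, 4, 3): 23 + 2 + 30 + 10 = 65
σ = (2, 3, 1, 4): 23 + 10 + 21 + 5 = 59
σ = (2, 3, 4, 1): 23 + 10 + 30 + (-4) = 59
σ = (2, 4, 1, 3): 23 + 2 + 21 + 10 = 56
σ = (2, 4, 3, 1): 23 + 2 + (-7) + (-4) = 14
σ = (3, 1, 2, 4): 29 + 2 + 29 + 5 = 65
σ = (3, 1, 4, 2): 29 + 2 + 30 + 7 = 68
σ = (3, 2, 1, 4): 29 + 15 + 21 + 5 = 70
σ = (3, 2, 4, 1): 29 + 15 + 30 + (-4) = 70
σ = (3, 4, 1, 2): 29 + 2 + 21 + 7 = 59
σ = (3, 4, 2, 1): 29 + 2 + 29 + (-4) = 56
σ = (4, 1, 2, 3): 24 + 2 + 29 + 10 = 65
σ = (4, 1, 3, 2): 24 + 2 + (-7) + 7 = 26
σ = (4, 2, 1, 3): 24 + 15 + 21 + 10 = 70
σ = (4, 2, 3, 1): 24 + 15 + (-7) + (-4) = 28
σ = (4, 3, 1, 2): 24 + 10 + 21 + 7 = 62
σ = (4, 3, 2, 1): 24 + 10 + 29 + (-4) = 59
Optimal value attained by: σ = (2, 4, 3, 1).
Answer: det⊕(C) = 14; verdict: NONSINGULAR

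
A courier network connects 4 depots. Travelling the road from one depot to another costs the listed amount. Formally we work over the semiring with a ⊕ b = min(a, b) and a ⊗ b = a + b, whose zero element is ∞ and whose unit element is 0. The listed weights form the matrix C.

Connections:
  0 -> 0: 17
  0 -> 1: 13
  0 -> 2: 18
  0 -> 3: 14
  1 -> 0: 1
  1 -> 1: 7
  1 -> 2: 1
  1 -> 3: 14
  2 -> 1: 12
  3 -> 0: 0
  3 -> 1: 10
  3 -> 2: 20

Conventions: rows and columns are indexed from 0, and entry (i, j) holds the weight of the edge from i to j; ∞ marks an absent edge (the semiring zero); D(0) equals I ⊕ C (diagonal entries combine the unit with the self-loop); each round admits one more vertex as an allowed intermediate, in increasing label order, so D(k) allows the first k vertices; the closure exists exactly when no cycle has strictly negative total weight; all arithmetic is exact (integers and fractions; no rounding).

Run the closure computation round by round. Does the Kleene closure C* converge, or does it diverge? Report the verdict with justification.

D(0):
  [0, 13, 18, 14]
  [1, 0, 1, 14]
  [∞, 12, 0, ∞]
  [0, 10, 20, 0]
D(1):
  [0, 13, 18, 14]
  [1, 0, 1, 14]
  [∞, 12, 0, ∞]
  [0, 10, 18, 0]
D(2):
  [0, 13, 14, 14]
  [1, 0, 1, 14]
  [13, 12, 0, 26]
  [0, 10, 11, 0]
D(3):
  [0, 13, 14, 14]
  [1, 0, 1, 14]
  [13, 12, 0, 26]
  [0, 10, 11, 0]
D(4):
  [0, 13, 14, 14]
  [1, 0, 1, 14]
  [13, 12, 0, 26]
  [0, 10, 11, 0]
Key observation: every diagonal entry stays at the unit through all rounds, so no improving cycle exists.
Answer: CONVERGES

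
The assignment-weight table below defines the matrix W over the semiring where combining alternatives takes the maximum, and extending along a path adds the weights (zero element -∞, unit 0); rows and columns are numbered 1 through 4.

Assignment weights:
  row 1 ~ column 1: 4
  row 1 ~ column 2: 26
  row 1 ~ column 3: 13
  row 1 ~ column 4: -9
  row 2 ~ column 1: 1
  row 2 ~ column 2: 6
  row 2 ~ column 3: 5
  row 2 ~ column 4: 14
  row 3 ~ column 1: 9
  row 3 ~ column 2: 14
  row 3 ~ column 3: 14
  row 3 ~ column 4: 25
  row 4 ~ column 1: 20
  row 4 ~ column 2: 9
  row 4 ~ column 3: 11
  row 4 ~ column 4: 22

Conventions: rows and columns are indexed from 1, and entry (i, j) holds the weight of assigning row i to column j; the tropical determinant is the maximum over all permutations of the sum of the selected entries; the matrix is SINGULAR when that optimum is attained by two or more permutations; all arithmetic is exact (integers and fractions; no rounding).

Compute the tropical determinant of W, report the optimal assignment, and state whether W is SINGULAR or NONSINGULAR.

σ = (1, 2, 3, 4): 4 + 6 + 14 + 22 = 46
σ = (1, 2, 4, 3): 4 + 6 + 25 + 11 = 46
σ = (1, 3, 2, 4): 4 + 5 + 14 + 22 = 45
σ = (1, 3, 4, 2): 4 + 5 + 25 + 9 = 43
σ = (1, 4, 2, 3): 4 + 14 + 14 + 11 = 43
σ = (1, 4, 3, 2): 4 + 14 + 14 + 9 = 41
σ = (2, 1, 3, 4): 26 + 1 + 14 + 22 = 63
σ = (2, 1, 4, 3): 26 + 1 + 25 + 11 = 63
σ = (2, 3, 1, 4): 26 + 5 + 9 + 22 = 62
σ = (2, 3, 4, 1): 26 + 5 + 25 + 20 = 76
σ = (2, 4, 1, 3): 26 + 14 + 9 + 11 = 60
σ = (2, 4, 3, 1): 26 + 14 + 14 + 20 = 74
σ = (3, 1, 2, 4): 13 + 1 + 14 + 22 = 50
σ = (3, 1, 4, 2): 13 + 1 + 25 + 9 = 48
σ = (3, 2, 1, 4): 13 + 6 + 9 + 22 = 50
σ = (3, 2, 4, 1): 13 + 6 + 25 + 20 = 64
σ = (3, 4, 1, 2): 13 + 14 + 9 + 9 = 45
σ = (3, 4, 2, 1): 13 + 14 + 14 + 20 = 61
σ = (4, 1, 2, 3): (-9) + 1 + 14 + 11 = 17
σ = (4, 1, 3, 2): (-9) + 1 + 14 + 9 = 15
σ = (4, 2, 1, 3): (-9) + 6 + 9 + 11 = 17
σ = (4, 2, 3, 1): (-9) + 6 + 14 + 20 = 31
σ = (4, 3, 1, 2): (-9) + 5 + 9 + 9 = 14
σ = (4, 3, 2, 1): (-9) + 5 + 14 + 20 = 30
Optimal value attained by: σ = (2, 3, 4, 1).
Answer: det⊕(W) = 76; verdict: NONSINGULAR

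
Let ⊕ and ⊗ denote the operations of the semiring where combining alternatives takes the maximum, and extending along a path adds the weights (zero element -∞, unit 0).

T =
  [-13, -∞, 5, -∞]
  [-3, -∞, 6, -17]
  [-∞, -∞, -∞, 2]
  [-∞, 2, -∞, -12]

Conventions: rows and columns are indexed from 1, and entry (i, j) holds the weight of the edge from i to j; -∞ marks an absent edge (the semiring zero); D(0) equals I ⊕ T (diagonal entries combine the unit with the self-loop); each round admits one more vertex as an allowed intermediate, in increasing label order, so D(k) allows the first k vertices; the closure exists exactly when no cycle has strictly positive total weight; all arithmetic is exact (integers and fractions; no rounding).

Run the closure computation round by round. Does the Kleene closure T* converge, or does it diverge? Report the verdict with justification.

D(0):
  [0, -∞, 5, -∞]
  [-3, 0, 6, -17]
  [-∞, -∞, 0, 2]
  [-∞, 2, -∞, 0]
D(1):
  [0, -∞, 5, -∞]
  [-3, 0, 6, -17]
  [-∞, -∞, 0, 2]
  [-∞, 2, -∞, 0]
D(2):
  [0, -∞, 5, -∞]
  [-3, 0, 6, -17]
  [-∞, -∞, 0, 2]
  [-1, 2, 8, 0]
Detection: at round 3, diagonal entry (4, 4) turns strictly positive.
Key observation: the cycle 4->2->1->3->4 has total weight 2 + (-3) + 5 + 2, which is strictly positive.
Answer: DIVERGES — positive cycle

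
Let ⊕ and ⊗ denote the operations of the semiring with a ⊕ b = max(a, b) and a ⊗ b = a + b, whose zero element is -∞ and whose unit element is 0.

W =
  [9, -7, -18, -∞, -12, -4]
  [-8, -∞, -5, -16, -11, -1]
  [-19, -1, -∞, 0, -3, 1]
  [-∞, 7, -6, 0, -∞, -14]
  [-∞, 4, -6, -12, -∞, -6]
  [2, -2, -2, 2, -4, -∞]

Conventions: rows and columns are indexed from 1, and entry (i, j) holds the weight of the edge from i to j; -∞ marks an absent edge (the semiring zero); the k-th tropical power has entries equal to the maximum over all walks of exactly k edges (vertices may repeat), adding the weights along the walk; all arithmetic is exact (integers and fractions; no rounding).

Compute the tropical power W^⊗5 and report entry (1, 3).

W^⊗2:
  [18, 2, -6, -2, -3, 5]
  [1, -3, -3, 1, -5, -4]
  [3, 7, -1, 3, -3, -2]
  [-1, 7, 2, 0, -4, 6]
  [-4, -5, -1, -4, -7, 3]
  [11, 9, -4, 2, -5, -1]
W^⊗3:
  [27, 11, 3, 7, 6, 14]
  [10, 8, -5, 1, -6, -2]
  [12, 10, 2, 3, -4, 6]
  [8, 7, 4, 8, 2, 6]
  [5, 3, 1, 5, -1, 0]
  [20, 9, 4, 2, -1, 8]
W^⊗4:
  [36, 20, 12, 16, 15, 23]
  [19, 8, 3, 1, -2, 7]
  [21, 10, 5, 8, 2, 9]
  [17, 15, 4, 8, 2, 6]
  [14, 12, -1, 5, -2, 2]
  [29, 13, 6, 10, 8, 16]
W^⊗5:
  [45, 29, 21, 25, 24, 32]
  [28, 12, 5, 9, 7, 15]
  [30, 15, 7, 11, 9, 17]
  [26, 15, 10, 8, 5, 14]
  [23, 12, 7, 5, 2, 11]
  [38, 22, 14, 18, 17, 25]
Key observation: the optimum is the walk 1->1->1->1->6->3, with weight 9 + 9 + 9 + (-4) + (-2) = 21.
Optimal value attained by: walk 1->1->1->1->6->3.
Answer: (W^⊗5)[1][3] = 21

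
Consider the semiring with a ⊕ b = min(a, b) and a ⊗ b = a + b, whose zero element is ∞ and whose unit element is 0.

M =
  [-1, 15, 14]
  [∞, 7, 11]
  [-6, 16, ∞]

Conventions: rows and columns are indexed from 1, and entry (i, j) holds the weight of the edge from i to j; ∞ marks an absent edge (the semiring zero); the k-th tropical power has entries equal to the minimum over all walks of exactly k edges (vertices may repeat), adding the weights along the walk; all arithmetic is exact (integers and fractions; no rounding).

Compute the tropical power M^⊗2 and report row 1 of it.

M^⊗2:
  [-2, 14, 13]
  [5, 14, 18]
  [-7, 9, 8]
Answer: row 1 of M^⊗2 = [-2, 14, 13]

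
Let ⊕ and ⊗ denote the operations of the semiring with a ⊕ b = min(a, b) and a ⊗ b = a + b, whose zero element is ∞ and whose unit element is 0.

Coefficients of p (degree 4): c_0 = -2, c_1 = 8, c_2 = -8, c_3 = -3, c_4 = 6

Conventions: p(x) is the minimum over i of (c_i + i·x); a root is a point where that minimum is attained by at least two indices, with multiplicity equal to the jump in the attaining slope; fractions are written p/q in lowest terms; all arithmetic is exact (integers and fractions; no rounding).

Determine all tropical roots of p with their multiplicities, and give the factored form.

hull edge (i=0, c=-2) to (i=2, c=-8): slope -3, span 2
hull edge (i=2, c=-8) to (i=3, c=-3): slope 5, span 1
hull edge (i=3, c=-3) to (i=4, c=6): slope 9, span 1
Factored form: p(x) = 6 ⊗ (x ⊕ (-9)) ⊗ (x ⊕ (-5)) ⊗ (x ⊕ 3) ⊗ (x ⊕ 3)
Answer: roots = -9 (mult 1), -5 (mult 1), 3 (mult 2)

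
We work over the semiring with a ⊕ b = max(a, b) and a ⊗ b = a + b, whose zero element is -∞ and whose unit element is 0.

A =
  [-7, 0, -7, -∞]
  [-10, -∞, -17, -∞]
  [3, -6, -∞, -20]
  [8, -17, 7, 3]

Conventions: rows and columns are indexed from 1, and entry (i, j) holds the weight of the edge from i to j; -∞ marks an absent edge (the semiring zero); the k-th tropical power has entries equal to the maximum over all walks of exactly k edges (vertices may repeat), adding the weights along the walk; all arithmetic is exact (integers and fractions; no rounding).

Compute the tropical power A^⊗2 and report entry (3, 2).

A^⊗2:
  [-4, -7, -14, -27]
  [-14, -10, -17, -37]
  [-4, 3, -4, -17]
  [11, 8, 10, 6]
Key observation: the optimum is the walk 3->1->2, with weight 3 + 0 = 3.
Optimal value attained by: walk 3->1->2.
Answer: (A^⊗2)[3][2] = 3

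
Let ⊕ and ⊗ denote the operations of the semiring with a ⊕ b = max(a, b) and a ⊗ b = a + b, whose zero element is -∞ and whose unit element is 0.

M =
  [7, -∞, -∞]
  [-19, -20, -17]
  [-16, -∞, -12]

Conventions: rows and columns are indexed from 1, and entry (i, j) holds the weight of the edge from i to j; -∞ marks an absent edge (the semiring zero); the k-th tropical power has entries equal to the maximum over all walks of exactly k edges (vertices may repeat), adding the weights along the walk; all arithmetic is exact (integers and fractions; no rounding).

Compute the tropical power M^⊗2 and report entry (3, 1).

M^⊗2:
  [14, -∞, -∞]
  [-12, -40, -29]
  [-9, -∞, -24]
Key observation: the optimum is the walk 3->1->1, with weight (-16) + 7 = -9.
Optimal value attained by: walk 3->1->1.
Answer: (M^⊗2)[3][1] = -9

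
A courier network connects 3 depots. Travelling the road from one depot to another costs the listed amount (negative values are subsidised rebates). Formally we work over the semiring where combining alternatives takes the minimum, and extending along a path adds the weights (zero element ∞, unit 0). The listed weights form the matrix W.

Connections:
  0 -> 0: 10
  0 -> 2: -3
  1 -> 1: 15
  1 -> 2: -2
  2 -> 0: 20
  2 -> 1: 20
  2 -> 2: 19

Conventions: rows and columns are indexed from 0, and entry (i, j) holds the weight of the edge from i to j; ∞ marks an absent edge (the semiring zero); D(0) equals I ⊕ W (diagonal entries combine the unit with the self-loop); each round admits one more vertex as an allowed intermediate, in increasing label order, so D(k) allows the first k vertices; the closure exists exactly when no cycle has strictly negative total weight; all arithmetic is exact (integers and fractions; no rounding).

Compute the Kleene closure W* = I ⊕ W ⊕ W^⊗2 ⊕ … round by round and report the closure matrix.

D(0):
  [0, ∞, -3]
  [∞, 0, -2]
  [20, 20, 0]
D(1):
  [0, ∞, -3]
  [∞, 0, -2]
  [20, 20, 0]
D(2):
  [0, ∞, -3]
  [∞, 0, -2]
  [20, 20, 0]
D(3):
  [0, 17, -3]
  [18, 0, -2]
  [20, 20, 0]
Answer: W* = [[0, 17, -3], [18, 0, -2], [20, 20, 0]]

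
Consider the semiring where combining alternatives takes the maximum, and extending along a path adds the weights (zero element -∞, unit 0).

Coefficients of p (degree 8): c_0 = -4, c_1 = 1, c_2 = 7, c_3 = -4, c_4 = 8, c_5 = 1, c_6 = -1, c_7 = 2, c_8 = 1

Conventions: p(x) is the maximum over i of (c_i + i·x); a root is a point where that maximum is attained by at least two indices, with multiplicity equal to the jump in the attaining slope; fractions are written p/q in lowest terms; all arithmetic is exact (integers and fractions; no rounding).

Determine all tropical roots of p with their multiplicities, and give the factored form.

hull edge (i=0, c=-4) to (i=2, c=7): slope 11/2, span 2
hull edge (i=2, c=7) to (i=4, c=8): slope 1/2, span 2
hull edge (i=4, c=8) to (i=8, c=1): slope -7/4, span 4
Factored form: p(x) = 1 ⊗ (x ⊕ (-11/2)) ⊗ (x ⊕ (-11/2)) ⊗ (x ⊕ (-1/2)) ⊗ (x ⊕ (-1/2)) ⊗ (x ⊕ 7/4) ⊗ (x ⊕ 7/4) ⊗ (x ⊕ 7/4) ⊗ (x ⊕ 7/4)
Answer: roots = -11/2 (mult 2), -1/2 (mult 2), 7/4 (mult 4)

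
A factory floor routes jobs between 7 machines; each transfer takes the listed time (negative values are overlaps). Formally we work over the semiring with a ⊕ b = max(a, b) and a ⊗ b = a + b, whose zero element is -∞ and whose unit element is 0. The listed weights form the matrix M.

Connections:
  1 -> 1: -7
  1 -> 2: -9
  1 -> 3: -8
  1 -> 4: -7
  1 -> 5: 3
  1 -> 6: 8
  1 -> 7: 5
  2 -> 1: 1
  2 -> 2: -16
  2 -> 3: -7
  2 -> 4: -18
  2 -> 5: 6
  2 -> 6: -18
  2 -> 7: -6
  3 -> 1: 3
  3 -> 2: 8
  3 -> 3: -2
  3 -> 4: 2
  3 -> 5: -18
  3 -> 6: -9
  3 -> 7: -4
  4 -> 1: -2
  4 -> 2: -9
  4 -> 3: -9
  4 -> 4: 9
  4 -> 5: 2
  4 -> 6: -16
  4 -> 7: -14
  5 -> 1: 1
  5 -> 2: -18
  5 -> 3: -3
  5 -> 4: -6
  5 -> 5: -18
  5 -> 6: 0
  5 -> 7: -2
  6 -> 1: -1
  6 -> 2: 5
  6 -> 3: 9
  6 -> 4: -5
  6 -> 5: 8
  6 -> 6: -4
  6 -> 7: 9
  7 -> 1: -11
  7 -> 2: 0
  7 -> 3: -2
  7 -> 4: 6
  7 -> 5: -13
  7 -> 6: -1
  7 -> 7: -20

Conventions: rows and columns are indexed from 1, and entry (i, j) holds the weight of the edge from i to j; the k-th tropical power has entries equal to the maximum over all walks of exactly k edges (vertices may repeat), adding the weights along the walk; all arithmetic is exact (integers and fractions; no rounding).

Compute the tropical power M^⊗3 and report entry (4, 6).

M^⊗2:
  [7, 13, 17, 11, 16, 4, 17]
  [7, 1, 3, 0, 4, 9, 6]
  [9, 6, 1, 11, 14, 11, 8]
  [7, 0, 0, 18, 11, 6, 3]
  [0, 5, 9, 4, 8, 9, 9]
  [12, 17, 7, 15, 11, 8, 6]
  [4, 6, 8, 15, 8, -3, 8]
M^⊗3:
  [20, 25, 15, 23, 19, 16, 14]
  [8, 14, 18, 12, 17, 15, 18]
  [15, 16, 20, 20, 19, 17, 20]
  [16, 11, 15, 27, 20, 15, 15]
  [12, 17, 18, 15, 17, 8, 18]
  [18, 15, 17, 24, 23, 20, 17]
  [13, 16, 6, 24, 17, 12, 9]
Key observation: the optimum is the walk 4->4->1->6, with weight 9 + (-2) + 8 = 15.
Optimal value attained by: walk 4->4->1->6.
Answer: (M^⊗3)[4][6] = 15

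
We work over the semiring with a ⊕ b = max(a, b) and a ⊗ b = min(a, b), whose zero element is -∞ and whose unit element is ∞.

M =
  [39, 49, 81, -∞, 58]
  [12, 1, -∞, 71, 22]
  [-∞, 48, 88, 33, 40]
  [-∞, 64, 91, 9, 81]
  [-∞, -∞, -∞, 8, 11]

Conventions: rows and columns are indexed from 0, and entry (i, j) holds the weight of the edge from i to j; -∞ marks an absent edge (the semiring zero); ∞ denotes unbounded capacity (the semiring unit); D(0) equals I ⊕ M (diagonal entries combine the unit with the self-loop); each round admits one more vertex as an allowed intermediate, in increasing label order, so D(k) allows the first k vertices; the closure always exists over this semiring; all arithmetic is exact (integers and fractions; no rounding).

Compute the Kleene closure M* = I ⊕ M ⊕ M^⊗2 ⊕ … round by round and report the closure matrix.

D(0):
  [∞, 49, 81, -∞, 58]
  [12, ∞, -∞, 71, 22]
  [-∞, 48, ∞, 33, 40]
  [-∞, 64, 91, ∞, 81]
  [-∞, -∞, -∞, 8, ∞]
D(1):
  [∞, 49, 81, -∞, 58]
  [12, ∞, 12, 71, 22]
  [-∞, 48, ∞, 33, 40]
  [-∞, 64, 91, ∞, 81]
  [-∞, -∞, -∞, 8, ∞]
D(2):
  [∞, 49, 81, 49, 58]
  [12, ∞, 12, 71, 22]
  [12, 48, ∞, 48, 40]
  [12, 64, 91, ∞, 81]
  [-∞, -∞, -∞, 8, ∞]
D(3):
  [∞, 49, 81, 49, 58]
  [12, ∞, 12, 71, 22]
  [12, 48, ∞, 48, 40]
  [12, 64, 91, ∞, 81]
  [-∞, -∞, -∞, 8, ∞]
D(4):
  [∞, 49, 81, 49, 58]
  [12, ∞, 71, 71, 71]
  [12, 48, ∞, 48, 48]
  [12, 64, 91, ∞, 81]
  [8, 8, 8, 8, ∞]
D(5):
  [∞, 49, 81, 49, 58]
  [12, ∞, 71, 71, 71]
  [12, 48, ∞, 48, 48]
  [12, 64, 91, ∞, 81]
  [8, 8, 8, 8, ∞]
Answer: M* = [[∞, 49, 81, 49, 58], [12, ∞, 71, 71, 71], [12, 48, ∞, 48, 48], [12, 64, 91, ∞, 81], [8, 8, 8, 8, ∞]]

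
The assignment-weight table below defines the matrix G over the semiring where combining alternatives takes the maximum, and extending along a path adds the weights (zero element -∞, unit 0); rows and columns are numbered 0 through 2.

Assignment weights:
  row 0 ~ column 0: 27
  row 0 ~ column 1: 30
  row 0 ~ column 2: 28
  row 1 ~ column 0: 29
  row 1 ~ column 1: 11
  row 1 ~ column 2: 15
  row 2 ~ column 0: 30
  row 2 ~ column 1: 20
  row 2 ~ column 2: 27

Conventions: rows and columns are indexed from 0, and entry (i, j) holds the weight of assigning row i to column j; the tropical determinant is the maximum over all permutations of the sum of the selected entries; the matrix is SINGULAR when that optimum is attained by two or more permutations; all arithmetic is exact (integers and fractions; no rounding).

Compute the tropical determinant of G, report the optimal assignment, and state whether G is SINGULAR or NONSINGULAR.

σ = (0, 1, 2): 27 + 11 + 27 = 65
σ = (0, 2, 1): 27 + 15 + 20 = 62
σ = (1, 0, 2): 30 + 29 + 27 = 86
σ = (1, 2, 0): 30 + 15 + 30 = 75
σ = (2, 0, 1): 28 + 29 + 20 = 77
σ = (2, 1, 0): 28 + 11 + 30 = 69
Optimal value attained by: σ = (1, 0, 2).
Answer: det⊕(G) = 86; verdict: NONSINGULAR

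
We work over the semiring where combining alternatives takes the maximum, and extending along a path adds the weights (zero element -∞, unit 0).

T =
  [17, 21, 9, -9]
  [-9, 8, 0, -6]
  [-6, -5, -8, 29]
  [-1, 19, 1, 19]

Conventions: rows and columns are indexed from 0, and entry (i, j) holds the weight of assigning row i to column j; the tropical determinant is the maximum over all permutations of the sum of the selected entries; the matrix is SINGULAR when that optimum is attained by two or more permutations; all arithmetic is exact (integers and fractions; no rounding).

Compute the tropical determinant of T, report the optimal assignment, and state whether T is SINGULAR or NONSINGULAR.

σ = (0, 1, 2, 3): 17 + 8 + (-8) + 19 = 36
σ = (0, 1, 3, 2): 17 + 8 + 29 + 1 = 55
σ = (0, 2, 1, 3): 17 + 0 + (-5) + 19 = 31
σ = (0, 2, 3, 1): 17 + 0 + 29 + 19 = 65
σ = (0, 3, 1, 2): 17 + (-6) + (-5) + 1 = 7
σ = (0, 3, 2, 1): 17 + (-6) + (-8) + 19 = 22
σ = (1, 0, 2, 3): 21 + (-9) + (-8) + 19 = 23
σ = (1, 0, 3, 2): 21 + (-9) + 29 + 1 = 42
σ = (1, 2, 0, 3): 21 + 0 + (-6) + 19 = 34
σ = (1, 2, 3, 0): 21 + 0 + 29 + (-1) = 49
σ = (1, 3, 0, 2): 21 + (-6) + (-6) + 1 = 10
σ = (1, 3, 2, 0): 21 + (-6) + (-8) + (-1) = 6
σ = (2, 0, 1, 3): 9 + (-9) + (-5) + 19 = 14
σ = (2, 0, 3, 1): 9 + (-9) + 29 + 19 = 48
σ = (2, 1, 0, 3): 9 + 8 + (-6) + 19 = 30
σ = (2, 1, 3, 0): 9 + 8 + 29 + (-1) = 45
σ = (2, 3, 0, 1): 9 + (-6) + (-6) + 19 = 16
σ = (2, 3, 1, 0): 9 + (-6) + (-5) + (-1) = -3
σ = (3, 0, 1, 2): (-9) + (-9) + (-5) + 1 = -22
σ = (3, 0, 2, 1): (-9) + (-9) + (-8) + 19 = -7
σ = (3, 1, 0, 2): (-9) + 8 + (-6) + 1 = -6
σ = (3, 1, 2, 0): (-9) + 8 + (-8) + (-1) = -10
σ = (3, 2, 0, 1): (-9) + 0 + (-6) + 19 = 4
σ = (3, 2, 1, 0): (-9) + 0 + (-5) + (-1) = -15
Optimal value attained by: σ = (0, 2, 3, 1).
Answer: det⊕(T) = 65; verdict: NONSINGULAR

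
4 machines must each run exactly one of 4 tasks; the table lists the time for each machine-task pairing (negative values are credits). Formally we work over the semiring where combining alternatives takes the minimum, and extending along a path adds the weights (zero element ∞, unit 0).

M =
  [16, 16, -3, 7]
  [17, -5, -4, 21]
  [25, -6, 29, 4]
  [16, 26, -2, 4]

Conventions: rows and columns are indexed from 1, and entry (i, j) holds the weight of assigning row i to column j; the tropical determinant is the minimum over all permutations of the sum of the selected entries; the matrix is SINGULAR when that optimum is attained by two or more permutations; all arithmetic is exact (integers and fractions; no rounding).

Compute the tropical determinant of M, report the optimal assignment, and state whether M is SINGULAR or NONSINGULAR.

σ = (1, 2, 3, 4): 16 + (-5) + 29 + 4 = 44
σ = (1, 2, 4, 3): 16 + (-5) + 4 + (-2) = 13
σ = (1, 3, 2, 4): 16 + (-4) + (-6) + 4 = 10
σ = (1, 3, 4, 2): 16 + (-4) + 4 + 26 = 42
σ = (1, 4, 2, 3): 16 + 21 + (-6) + (-2) = 29
σ = (1, 4, 3, 2): 16 + 21 + 29 + 26 = 92
σ = (2, 1, 3, 4): 16 + 17 + 29 + 4 = 66
σ = (2, 1, 4, 3): 16 + 17 + 4 + (-2) = 35
σ = (2, 3, 1, 4): 16 + (-4) + 25 + 4 = 41
σ = (2, 3, 4, 1): 16 + (-4) + 4 + 16 = 32
σ = (2, 4, 1, 3): 16 + 21 + 25 + (-2) = 60
σ = (2, 4, 3, 1): 16 + 21 + 29 + 16 = 82
σ = (3, 1, 2, 4): (-3) + 17 + (-6) + 4 = 12
σ = (3, 1, 4, 2): (-3) + 17 + 4 + 26 = 44
σ = (3, 2, 1, 4): (-3) + (-5) + 25 + 4 = 21
σ = (3, 2, 4, 1): (-3) + (-5) + 4 + 16 = 12
σ = (3, 4, 1, 2): (-3) + 21 + 25 + 26 = 69
σ = (3, 4, 2, 1): (-3) + 21 + (-6) + 16 = 28
σ = (4, 1, 2, 3): 7 + 17 + (-6) + (-2) = 16
σ = (4, 1, 3, 2): 7 + 17 + 29 + 26 = 79
σ = (4, 2, 1, 3): 7 + (-5) + 25 + (-2) = 25
σ = (4, 2, 3, 1): 7 + (-5) + 29 + 16 = 47
σ = (4, 3, 1, 2): 7 + (-4) + 25 + 26 = 54
σ = (4, 3, 2, 1): 7 + (-4) + (-6) + 16 = 13
Optimal value attained by: σ = (1, 3, 2, 4).
Answer: det⊕(M) = 10; verdict: NONSINGULAR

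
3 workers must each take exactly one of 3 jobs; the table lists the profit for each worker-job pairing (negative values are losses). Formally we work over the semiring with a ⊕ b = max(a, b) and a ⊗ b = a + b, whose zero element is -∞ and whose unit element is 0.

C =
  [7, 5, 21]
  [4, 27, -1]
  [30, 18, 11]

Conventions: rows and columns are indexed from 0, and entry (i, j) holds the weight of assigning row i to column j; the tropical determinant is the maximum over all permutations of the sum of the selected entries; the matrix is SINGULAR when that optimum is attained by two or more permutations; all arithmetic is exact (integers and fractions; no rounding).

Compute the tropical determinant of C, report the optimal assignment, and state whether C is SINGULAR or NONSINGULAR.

σ = (0, 1, 2): 7 + 27 + 11 = 45
σ = (0, 2, 1): 7 + (-1) + 18 = 24
σ = (1, 0, 2): 5 + 4 + 11 = 20
σ = (1, 2, 0): 5 + (-1) + 30 = 34
σ = (2, 0, 1): 21 + 4 + 18 = 43
σ = (2, 1, 0): 21 + 27 + 30 = 78
Optimal value attained by: σ = (2, 1, 0).
Answer: det⊕(C) = 78; verdict: NONSINGULAR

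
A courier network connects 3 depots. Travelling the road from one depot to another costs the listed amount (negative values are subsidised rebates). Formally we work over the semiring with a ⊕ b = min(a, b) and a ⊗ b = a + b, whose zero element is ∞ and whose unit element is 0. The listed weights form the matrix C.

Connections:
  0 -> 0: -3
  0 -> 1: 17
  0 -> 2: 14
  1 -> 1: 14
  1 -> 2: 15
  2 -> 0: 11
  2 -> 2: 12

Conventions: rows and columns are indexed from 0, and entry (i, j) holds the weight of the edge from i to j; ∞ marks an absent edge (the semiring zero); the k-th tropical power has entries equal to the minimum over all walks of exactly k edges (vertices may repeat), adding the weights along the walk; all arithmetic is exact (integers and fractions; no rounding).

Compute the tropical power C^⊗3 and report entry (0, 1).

C^⊗2:
  [-6, 14, 11]
  [26, 28, 27]
  [8, 28, 24]
C^⊗3:
  [-9, 11, 8]
  [23, 42, 39]
  [5, 25, 22]
Key observation: the optimum is the walk 0->0->0->1, with weight (-3) + (-3) + 17 = 11.
Optimal value attained by: walk 0->0->0->1.
Answer: (C^⊗3)[0][1] = 11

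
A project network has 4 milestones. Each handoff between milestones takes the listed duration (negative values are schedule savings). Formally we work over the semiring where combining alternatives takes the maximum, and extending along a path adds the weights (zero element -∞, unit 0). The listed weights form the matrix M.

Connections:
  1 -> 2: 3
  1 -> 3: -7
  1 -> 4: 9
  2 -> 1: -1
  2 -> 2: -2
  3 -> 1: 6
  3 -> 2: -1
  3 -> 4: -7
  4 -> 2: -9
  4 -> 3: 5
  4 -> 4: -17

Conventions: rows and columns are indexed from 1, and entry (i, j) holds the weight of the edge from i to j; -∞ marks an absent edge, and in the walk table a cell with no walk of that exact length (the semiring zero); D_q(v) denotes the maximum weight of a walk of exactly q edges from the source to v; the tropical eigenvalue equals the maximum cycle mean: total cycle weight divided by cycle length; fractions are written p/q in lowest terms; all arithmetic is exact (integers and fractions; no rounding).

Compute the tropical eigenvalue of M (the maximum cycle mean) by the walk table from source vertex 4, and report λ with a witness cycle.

q=0: [-∞, -∞, -∞, 0]
q=1: [-∞, -9, 5, -17]
q=2: [11, 4, -12, -2]
q=3: [3, 14, 4, 20]
q=4: [13, 12, 25, 12]
Optimal cycle mean attained by: cycle 1->4->3->1, total 9 + 5 + 6, length 3.
Answer: λ = 20/3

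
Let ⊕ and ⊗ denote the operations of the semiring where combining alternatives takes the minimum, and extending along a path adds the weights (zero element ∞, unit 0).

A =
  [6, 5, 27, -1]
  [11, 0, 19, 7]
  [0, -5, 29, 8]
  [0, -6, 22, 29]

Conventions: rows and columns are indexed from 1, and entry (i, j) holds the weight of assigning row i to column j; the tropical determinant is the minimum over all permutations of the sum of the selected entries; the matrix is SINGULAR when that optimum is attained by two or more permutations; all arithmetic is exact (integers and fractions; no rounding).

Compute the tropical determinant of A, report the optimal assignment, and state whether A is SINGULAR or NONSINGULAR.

σ = (1, 2, 3, 4): 6 + 0 + 29 + 29 = 64
σ = (1, 2, 4, 3): 6 + 0 + 8 + 22 = 36
σ = (1, 3, 2, 4): 6 + 19 + (-5) + 29 = 49
σ = (1, 3, 4, 2): 6 + 19 + 8 + (-6) = 27
σ = (1, 4, 2, 3): 6 + 7 + (-5) + 22 = 30
σ = (1, 4, 3, 2): 6 + 7 + 29 + (-6) = 36
σ = (2, 1, 3, 4): 5 + 11 + 29 + 29 = 74
σ = (2, 1, 4, 3): 5 + 11 + 8 + 22 = 46
σ = (2, 3, 1, 4): 5 + 19 + 0 + 29 = 53
σ = (2, 3, 4, 1): 5 + 19 + 8 + 0 = 32
σ = (2, 4, 1, 3): 5 + 7 + 0 + 22 = 34
σ = (2, 4, 3, 1): 5 + 7 + 29 + 0 = 41
σ = (3, 1, 2, 4): 27 + 11 + (-5) + 29 = 62
σ = (3, 1, 4, 2): 27 + 11 + 8 + (-6) = 40
σ = (3, 2, 1, 4): 27 + 0 + 0 + 29 = 56
σ = (3, 2, 4, 1): 27 + 0 + 8 + 0 = 35
σ = (3, 4, 1, 2): 27 + 7 + 0 + (-6) = 28
σ = (3, 4, 2, 1): 27 + 7 + (-5) + 0 = 29
σ = (4, 1, 2, 3): (-1) + 11 + (-5) + 22 = 27
σ = (4, 1, 3, 2): (-1) + 11 + 29 + (-6) = 33
σ = (4, 2, 1, 3): (-1) + 0 + 0 + 22 = 21
σ = (4, 2, 3, 1): (-1) + 0 + 29 + 0 = 28
σ = (4, 3, 1, 2): (-1) + 19 + 0 + (-6) = 12
σ = (4, 3, 2, 1): (-1) + 19 + (-5) + 0 = 13
Optimal value attained by: σ = (4, 3, 1, 2).
Answer: det⊕(A) = 12; verdict: NONSINGULAR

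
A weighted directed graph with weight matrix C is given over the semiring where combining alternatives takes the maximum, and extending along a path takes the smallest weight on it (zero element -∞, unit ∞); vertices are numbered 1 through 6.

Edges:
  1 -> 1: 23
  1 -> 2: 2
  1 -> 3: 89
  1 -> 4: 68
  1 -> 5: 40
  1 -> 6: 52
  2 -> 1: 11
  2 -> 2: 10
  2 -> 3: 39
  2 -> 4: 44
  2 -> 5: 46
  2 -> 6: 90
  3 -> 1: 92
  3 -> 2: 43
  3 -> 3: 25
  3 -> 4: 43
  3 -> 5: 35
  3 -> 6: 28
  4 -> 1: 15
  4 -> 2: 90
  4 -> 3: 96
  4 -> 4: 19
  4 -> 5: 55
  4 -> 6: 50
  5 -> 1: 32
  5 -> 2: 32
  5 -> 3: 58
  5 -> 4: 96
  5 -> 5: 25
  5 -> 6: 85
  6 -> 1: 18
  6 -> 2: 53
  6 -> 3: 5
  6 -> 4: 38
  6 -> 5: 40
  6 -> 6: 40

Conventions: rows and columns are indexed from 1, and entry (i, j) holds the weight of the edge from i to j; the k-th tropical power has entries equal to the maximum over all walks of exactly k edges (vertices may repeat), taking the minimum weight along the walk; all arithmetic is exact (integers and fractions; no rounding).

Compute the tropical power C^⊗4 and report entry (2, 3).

C^⊗2:
  [89, 68, 68, 43, 55, 50]
  [39, 53, 46, 46, 44, 46]
  [32, 43, 89, 68, 43, 52]
  [92, 50, 55, 55, 46, 90]
  [58, 90, 96, 43, 55, 50]
  [32, 40, 40, 44, 46, 53]
C^⊗3:
  [68, 50, 89, 68, 46, 68]
  [46, 46, 46, 44, 46, 53]
  [89, 68, 68, 43, 55, 50]
  [55, 55, 89, 68, 55, 52]
  [92, 50, 58, 58, 46, 90]
  [40, 53, 46, 46, 44, 46]
C^⊗4:
  [89, 68, 68, 68, 55, 52]
  [46, 53, 46, 46, 46, 46]
  [68, 50, 89, 68, 46, 68]
  [89, 68, 68, 55, 55, 55]
  [58, 58, 89, 68, 55, 52]
  [46, 46, 46, 44, 46, 53]
Key observation: the optimum is the walk 2->5->3->1->3, with weight 46 min 58 min 92 min 89 = 46.
Optimal value attained by: walk 2->5->3->1->3.
Answer: (C^⊗4)[2][3] = 46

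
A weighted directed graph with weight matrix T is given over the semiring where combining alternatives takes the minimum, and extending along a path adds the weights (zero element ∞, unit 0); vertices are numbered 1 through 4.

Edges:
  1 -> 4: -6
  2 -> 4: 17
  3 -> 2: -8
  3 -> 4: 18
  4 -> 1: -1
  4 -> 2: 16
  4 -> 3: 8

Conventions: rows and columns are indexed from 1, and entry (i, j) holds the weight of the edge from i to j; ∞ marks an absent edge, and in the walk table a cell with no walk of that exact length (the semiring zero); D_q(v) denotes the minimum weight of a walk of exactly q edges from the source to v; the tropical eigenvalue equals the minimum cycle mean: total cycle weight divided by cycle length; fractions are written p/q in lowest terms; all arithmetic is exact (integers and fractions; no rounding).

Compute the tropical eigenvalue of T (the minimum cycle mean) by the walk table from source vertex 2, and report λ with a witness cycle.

q=0: [∞, 0, ∞, ∞]
q=1: [∞, ∞, ∞, 17]
q=2: [16, 33, 25, ∞]
q=3: [∞, 17, ∞, 10]
q=4: [9, 26, 18, 34]
Optimal cycle mean attained by: cycle 1->4->1, total (-6) + (-1), length 2.
Answer: λ = -7/2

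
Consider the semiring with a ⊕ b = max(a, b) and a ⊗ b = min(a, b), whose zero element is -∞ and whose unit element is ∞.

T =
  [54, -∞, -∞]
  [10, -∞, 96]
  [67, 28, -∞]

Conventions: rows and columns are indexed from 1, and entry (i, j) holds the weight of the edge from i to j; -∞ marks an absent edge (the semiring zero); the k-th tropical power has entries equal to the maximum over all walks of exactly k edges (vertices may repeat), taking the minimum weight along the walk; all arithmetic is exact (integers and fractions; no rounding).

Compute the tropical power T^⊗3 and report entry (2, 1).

T^⊗2:
  [54, -∞, -∞]
  [67, 28, -∞]
  [54, -∞, 28]
T^⊗3:
  [54, -∞, -∞]
  [54, -∞, 28]
  [54, 28, -∞]
Key observation: the optimum is the walk 2->3->1->1, with weight 96 min 67 min 54 = 54.
Optimal value attained by: walk 2->3->1->1.
Answer: (T^⊗3)[2][1] = 54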